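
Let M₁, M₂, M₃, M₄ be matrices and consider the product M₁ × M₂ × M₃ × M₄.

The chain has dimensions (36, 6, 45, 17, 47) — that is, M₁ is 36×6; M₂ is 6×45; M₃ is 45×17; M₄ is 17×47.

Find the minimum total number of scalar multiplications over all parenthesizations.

19536

Adjacent pairs: M₁M₂ = 36·6·45 = 9720; M₂M₃ = 6·45·17 = 4590; M₃M₄ = 45·17·47 = 35955.
Length 3: M₁..M₃: k=1: 0+4590+36·6·17=8262; k=2: 9720+0+36·45·17=37260 → min 8262 | M₂..M₄: k=2: 0+35955+6·45·47=48645; k=3: 4590+0+6·17·47=9384 → min 9384.
Length 4: M₁..M₄: k=1: 0+9384+36·6·47=19536; k=2: 9720+35955+36·45·47=121815; k=3: 8262+0+36·17·47=37026 → min 19536.
Optimal order: (M₁ × ((M₂ × M₃) × M₄)) with cost 19536.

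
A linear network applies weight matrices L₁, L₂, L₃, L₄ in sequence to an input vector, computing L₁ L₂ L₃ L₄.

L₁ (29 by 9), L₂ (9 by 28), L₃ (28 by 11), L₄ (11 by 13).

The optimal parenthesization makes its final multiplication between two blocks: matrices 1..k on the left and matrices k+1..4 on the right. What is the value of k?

Adjacent pairs: L₁L₂ = 29·9·28 = 7308; L₂L₃ = 9·28·11 = 2772; L₃L₄ = 28·11·13 = 4004.
Length 3: L₁..L₃: k=1: 0+2772+29·9·11=5643; k=2: 7308+0+29·28·11=16240 → min 5643 | L₂..L₄: k=2: 0+4004+9·28·13=7280; k=3: 2772+0+9·11·13=4059 → min 4059.
Top-level splits: k=1: (L₁..L₁)·(L₂..L₄) → 0+4059+29·9·13 = 7452; k=2: (L₁..L₂)·(L₃..L₄) → 7308+4004+29·28·13 = 21868; k=3: (L₁..L₃)·(L₄..L₄) → 5643+0+29·11·13 = 9790.
Best split is after L₁, i.e. k = 1.

1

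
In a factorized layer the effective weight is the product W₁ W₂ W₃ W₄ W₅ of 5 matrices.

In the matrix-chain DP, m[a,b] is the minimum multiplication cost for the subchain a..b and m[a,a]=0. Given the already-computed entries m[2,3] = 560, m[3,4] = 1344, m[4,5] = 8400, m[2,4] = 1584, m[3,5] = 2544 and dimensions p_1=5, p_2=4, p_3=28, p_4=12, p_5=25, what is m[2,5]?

3044

m[2,5] = min over k∈[2,4] of m[2,k]+m[k+1,5]+p_{1}·p_k·p_{5}.
k=2: 0 + 2544 + 5·4·25 = 3044; k=3: 560 + 8400 + 5·28·25 = 12460; k=4: 1584 + 0 + 5·12·25 = 3084.
Minimum: 3044 at k=2.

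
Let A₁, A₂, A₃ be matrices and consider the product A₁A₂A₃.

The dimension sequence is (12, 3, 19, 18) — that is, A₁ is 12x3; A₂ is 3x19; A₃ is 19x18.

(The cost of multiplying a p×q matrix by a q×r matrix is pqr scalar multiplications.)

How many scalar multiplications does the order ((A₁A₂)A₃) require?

(A₁A₂): 12×3 by 3×19 → 12×19, cost 12·3·19 = 684
((A₁A₂)A₃): 12×19 by 19×18 → 12×18, cost 12·19·18 = 4104; cumulative 4788
Total: 4788 scalar multiplications.

4788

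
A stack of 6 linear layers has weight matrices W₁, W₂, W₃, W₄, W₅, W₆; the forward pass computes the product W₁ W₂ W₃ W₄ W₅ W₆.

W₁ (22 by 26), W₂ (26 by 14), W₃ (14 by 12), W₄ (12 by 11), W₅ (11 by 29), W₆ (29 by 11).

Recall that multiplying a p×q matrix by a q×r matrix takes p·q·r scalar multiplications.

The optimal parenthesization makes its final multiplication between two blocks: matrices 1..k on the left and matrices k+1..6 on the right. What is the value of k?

1

Adjacent pairs: W₁W₂ = 22·26·14 = 8008; W₂W₃ = 26·14·12 = 4368; W₃W₄ = 14·12·11 = 1848; W₄W₅ = 12·11·29 = 3828; W₅W₆ = 11·29·11 = 3509.
Length 3: W₁..W₃: k=1: 0+4368+22·26·12=11232; k=2: 8008+0+22·14·12=11704 → min 11232 | W₂..W₄: k=2: 0+1848+26·14·11=5852; k=3: 4368+0+26·12·11=7800 → min 5852 | W₃..W₅: k=3: 0+3828+14·12·29=8700; k=4: 1848+0+14·11·29=6314 → min 6314 | W₄..W₆: k=4: 0+3509+12·11·11=4961; k=5: 3828+0+12·29·11=7656 → min 4961.
Length 4: W₁..W₄: k=1: 0+5852+22·26·11=12144; k=2: 8008+1848+22·14·11=13244; k=3: 11232+0+22·12·11=14136 → min 12144 | W₂..W₅: k=2: 0+6314+26·14·29=16870; k=3: 4368+3828+26·12·29=17244; k=4: 5852+0+26·11·29=14146 → min 14146 | W₃..W₆: k=3: 0+4961+14·12·11=6809; k=4: 1848+3509+14·11·11=7051; k=5: 6314+0+14·29·11=10780 → min 6809.
Length 5: W₁..W₅: k=1: 0+14146+22·26·29=30734; k=2: 8008+6314+22·14·29=23254; k=3: 11232+3828+22·12·29=22716; k=4: 12144+0+22·11·29=19162 → min 19162 | W₂..W₆: k=2: 0+6809+26·14·11=10813; k=3: 4368+4961+26·12·11=12761; k=4: 5852+3509+26·11·11=12507; k=5: 14146+0+26·29·11=22440 → min 10813.
Top-level splits: k=1: (W₁..W₁)·(W₂..W₆) → 0+10813+22·26·11 = 17105; k=2: (W₁..W₂)·(W₃..W₆) → 8008+6809+22·14·11 = 18205; k=3: (W₁..W₃)·(W₄..W₆) → 11232+4961+22·12·11 = 19097; k=4: (W₁..W₄)·(W₅..W₆) → 12144+3509+22·11·11 = 18315; k=5: (W₁..W₅)·(W₆..W₆) → 19162+0+22·29·11 = 26180.
Best split is after W₁, i.e. k = 1.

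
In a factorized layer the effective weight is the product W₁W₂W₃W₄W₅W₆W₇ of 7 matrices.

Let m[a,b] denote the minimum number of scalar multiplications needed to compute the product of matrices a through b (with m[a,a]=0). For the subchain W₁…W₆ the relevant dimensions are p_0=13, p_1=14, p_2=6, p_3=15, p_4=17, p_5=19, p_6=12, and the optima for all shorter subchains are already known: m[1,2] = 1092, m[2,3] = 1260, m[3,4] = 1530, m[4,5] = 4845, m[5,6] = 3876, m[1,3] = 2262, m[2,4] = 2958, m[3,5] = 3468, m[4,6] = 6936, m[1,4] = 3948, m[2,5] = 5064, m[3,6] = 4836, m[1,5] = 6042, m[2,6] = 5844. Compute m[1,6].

6864

m[1,6] = min over k∈[1,5] of m[1,k]+m[k+1,6]+p_{0}·p_k·p_{6}.
k=1: 0 + 5844 + 13·14·12 = 8028; k=2: 1092 + 4836 + 13·6·12 = 6864; k=3: 2262 + 6936 + 13·15·12 = 11538; k=4: 3948 + 3876 + 13·17·12 = 10476; k=5: 6042 + 0 + 13·19·12 = 9006.
Minimum: 6864 at k=2.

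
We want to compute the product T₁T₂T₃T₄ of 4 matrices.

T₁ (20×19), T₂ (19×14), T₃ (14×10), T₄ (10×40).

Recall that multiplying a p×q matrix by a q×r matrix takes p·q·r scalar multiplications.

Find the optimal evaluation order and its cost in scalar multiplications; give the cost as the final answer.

Adjacent pairs: T₁T₂ = 20·19·14 = 5320; T₂T₃ = 19·14·10 = 2660; T₃T₄ = 14·10·40 = 5600.
Length 3: T₁..T₃: k=1: 0+2660+20·19·10=6460; k=2: 5320+0+20·14·10=8120 → min 6460 | T₂..T₄: k=2: 0+5600+19·14·40=16240; k=3: 2660+0+19·10·40=10260 → min 10260.
Length 4: T₁..T₄: k=1: 0+10260+20·19·40=25460; k=2: 5320+5600+20·14·40=22120; k=3: 6460+0+20·10·40=14460 → min 14460.
Optimal parenthesization: ((T₁(T₂T₃))T₄) with cost 14460.

14460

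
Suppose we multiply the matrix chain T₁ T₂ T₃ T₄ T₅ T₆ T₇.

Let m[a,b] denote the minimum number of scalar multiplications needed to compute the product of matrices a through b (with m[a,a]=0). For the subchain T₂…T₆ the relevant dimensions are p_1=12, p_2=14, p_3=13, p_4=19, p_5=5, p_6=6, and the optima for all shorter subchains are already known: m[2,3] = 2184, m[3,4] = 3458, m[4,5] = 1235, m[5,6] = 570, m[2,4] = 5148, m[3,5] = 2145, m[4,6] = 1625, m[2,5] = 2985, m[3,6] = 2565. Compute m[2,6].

m[2,6] = min over k∈[2,5] of m[2,k]+m[k+1,6]+p_{1}·p_k·p_{6}.
k=2: 0 + 2565 + 12·14·6 = 3573; k=3: 2184 + 1625 + 12·13·6 = 4745; k=4: 5148 + 570 + 12·19·6 = 7086; k=5: 2985 + 0 + 12·5·6 = 3345.
Minimum: 3345 at k=5.

3345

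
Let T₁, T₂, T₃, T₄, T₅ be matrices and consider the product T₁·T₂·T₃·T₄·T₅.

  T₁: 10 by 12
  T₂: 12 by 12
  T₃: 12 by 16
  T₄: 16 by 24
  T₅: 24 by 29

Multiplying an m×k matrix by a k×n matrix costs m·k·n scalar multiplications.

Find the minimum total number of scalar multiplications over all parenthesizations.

14160

Adjacent pairs: T₁T₂ = 10·12·12 = 1440; T₂T₃ = 12·12·16 = 2304; T₃T₄ = 12·16·24 = 4608; T₄T₅ = 16·24·29 = 11136.
Length 3: T₁..T₃: k=1: 0+2304+10·12·16=4224; k=2: 1440+0+10·12·16=3360 → min 3360 | T₂..T₄: k=2: 0+4608+12·12·24=8064; k=3: 2304+0+12·16·24=6912 → min 6912 | T₃..T₅: k=3: 0+11136+12·16·29=16704; k=4: 4608+0+12·24·29=12960 → min 12960.
Length 4: T₁..T₄: k=1: 0+6912+10·12·24=9792; k=2: 1440+4608+10·12·24=8928; k=3: 3360+0+10·16·24=7200 → min 7200 | T₂..T₅: k=2: 0+12960+12·12·29=17136; k=3: 2304+11136+12·16·29=19008; k=4: 6912+0+12·24·29=15264 → min 15264.
Length 5: T₁..T₅: k=1: 0+15264+10·12·29=18744; k=2: 1440+12960+10·12·29=17880; k=3: 3360+11136+10·16·29=19136; k=4: 7200+0+10·24·29=14160 → min 14160.
Optimal order: ((((T₁·T₂)·T₃)·T₄)·T₅) with cost 14160.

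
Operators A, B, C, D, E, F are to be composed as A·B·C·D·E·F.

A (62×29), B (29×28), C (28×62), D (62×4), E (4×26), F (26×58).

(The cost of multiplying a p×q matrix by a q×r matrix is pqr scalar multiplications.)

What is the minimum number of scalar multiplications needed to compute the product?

37800

Adjacent pairs: AB = 62·29·28 = 50344; BC = 29·28·62 = 50344; CD = 28·62·4 = 6944; DE = 62·4·26 = 6448; EF = 4·26·58 = 6032.
Length 3: A..C: k=1: 0+50344+62·29·62=161820; k=2: 50344+0+62·28·62=157976 → min 157976 | B..D: k=2: 0+6944+29·28·4=10192; k=3: 50344+0+29·62·4=57536 → min 10192 | C..E: k=3: 0+6448+28·62·26=51584; k=4: 6944+0+28·4·26=9856 → min 9856 | D..F: k=4: 0+6032+62·4·58=20416; k=5: 6448+0+62·26·58=99944 → min 20416.
Length 4: A..D: k=1: 0+10192+62·29·4=17384; k=2: 50344+6944+62·28·4=64232; k=3: 157976+0+62·62·4=173352 → min 17384 | B..E: k=2: 0+9856+29·28·26=30968; k=3: 50344+6448+29·62·26=103540; k=4: 10192+0+29·4·26=13208 → min 13208 | C..F: k=3: 0+20416+28·62·58=121104; k=4: 6944+6032+28·4·58=19472; k=5: 9856+0+28·26·58=52080 → min 19472.
Length 5: A..E: k=1: 0+13208+62·29·26=59956; k=2: 50344+9856+62·28·26=105336; k=3: 157976+6448+62·62·26=264368; k=4: 17384+0+62·4·26=23832 → min 23832 | B..F: k=2: 0+19472+29·28·58=66568; k=3: 50344+20416+29·62·58=175044; k=4: 10192+6032+29·4·58=22952; k=5: 13208+0+29·26·58=56940 → min 22952.
Length 6: A..F: k=1: 0+22952+62·29·58=127236; k=2: 50344+19472+62·28·58=170504; k=3: 157976+20416+62·62·58=401344; k=4: 17384+6032+62·4·58=37800; k=5: 23832+0+62·26·58=117328 → min 37800.
Optimal order: ((A·(B·(C·D)))·(E·F)) with cost 37800.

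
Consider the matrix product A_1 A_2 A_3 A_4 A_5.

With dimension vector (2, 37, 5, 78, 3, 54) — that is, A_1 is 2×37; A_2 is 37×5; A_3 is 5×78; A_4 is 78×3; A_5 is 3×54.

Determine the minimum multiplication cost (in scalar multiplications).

1894

Adjacent pairs: A_1A_2 = 2·37·5 = 370; A_2A_3 = 37·5·78 = 14430; A_3A_4 = 5·78·3 = 1170; A_4A_5 = 78·3·54 = 12636.
Length 3: A_1..A_3: k=1: 0+14430+2·37·78=20202; k=2: 370+0+2·5·78=1150 → min 1150 | A_2..A_4: k=2: 0+1170+37·5·3=1725; k=3: 14430+0+37·78·3=23088 → min 1725 | A_3..A_5: k=3: 0+12636+5·78·54=33696; k=4: 1170+0+5·3·54=1980 → min 1980.
Length 4: A_1..A_4: k=1: 0+1725+2·37·3=1947; k=2: 370+1170+2·5·3=1570; k=3: 1150+0+2·78·3=1618 → min 1570 | A_2..A_5: k=2: 0+1980+37·5·54=11970; k=3: 14430+12636+37·78·54=182910; k=4: 1725+0+37·3·54=7719 → min 7719.
Length 5: A_1..A_5: k=1: 0+7719+2·37·54=11715; k=2: 370+1980+2·5·54=2890; k=3: 1150+12636+2·78·54=22210; k=4: 1570+0+2·3·54=1894 → min 1894.
Optimal order: (((A_1 A_2) (A_3 A_4)) A_5) with cost 1894.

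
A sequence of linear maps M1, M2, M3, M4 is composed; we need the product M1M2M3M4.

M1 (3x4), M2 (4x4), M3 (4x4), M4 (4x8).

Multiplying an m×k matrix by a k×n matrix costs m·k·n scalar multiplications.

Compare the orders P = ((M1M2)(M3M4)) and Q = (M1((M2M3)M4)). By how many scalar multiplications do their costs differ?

16

Order P = ((M1M2)(M3M4)): (M1M2): 3×4 by 4×4 → 3×4, cost 3·4·4 = 48; (M3M4): 4×4 by 4×8 → 4×8, cost 4·4·8 = 128; ((M1M2)(M3M4)): 3×4 by 4×8 → 3×8, cost 3·4·8 = 96; cumulative 272. Total 272.
Order Q = (M1((M2M3)M4)): (M2M3): 4×4 by 4×4 → 4×4, cost 4·4·4 = 64; ((M2M3)M4): 4×4 by 4×8 → 4×8, cost 4·4·8 = 128; cumulative 192; (M1((M2M3)M4)): 3×4 by 4×8 → 3×8, cost 3·4·8 = 96; cumulative 288. Total 288.
Difference: |272 − 288| = 16.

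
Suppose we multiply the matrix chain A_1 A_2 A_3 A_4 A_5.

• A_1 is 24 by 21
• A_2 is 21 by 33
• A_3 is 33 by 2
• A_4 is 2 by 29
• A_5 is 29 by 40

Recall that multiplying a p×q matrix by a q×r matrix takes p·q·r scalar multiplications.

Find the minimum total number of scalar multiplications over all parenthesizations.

Adjacent pairs: A_1A_2 = 24·21·33 = 16632; A_2A_3 = 21·33·2 = 1386; A_3A_4 = 33·2·29 = 1914; A_4A_5 = 2·29·40 = 2320.
Length 3: A_1..A_3: k=1: 0+1386+24·21·2=2394; k=2: 16632+0+24·33·2=18216 → min 2394 | A_2..A_4: k=2: 0+1914+21·33·29=22011; k=3: 1386+0+21·2·29=2604 → min 2604 | A_3..A_5: k=3: 0+2320+33·2·40=4960; k=4: 1914+0+33·29·40=40194 → min 4960.
Length 4: A_1..A_4: k=1: 0+2604+24·21·29=17220; k=2: 16632+1914+24·33·29=41514; k=3: 2394+0+24·2·29=3786 → min 3786 | A_2..A_5: k=2: 0+4960+21·33·40=32680; k=3: 1386+2320+21·2·40=5386; k=4: 2604+0+21·29·40=26964 → min 5386.
Length 5: A_1..A_5: k=1: 0+5386+24·21·40=25546; k=2: 16632+4960+24·33·40=53272; k=3: 2394+2320+24·2·40=6634; k=4: 3786+0+24·29·40=31626 → min 6634.
Optimal order: ((A_1 (A_2 A_3)) (A_4 A_5)) with cost 6634.

6634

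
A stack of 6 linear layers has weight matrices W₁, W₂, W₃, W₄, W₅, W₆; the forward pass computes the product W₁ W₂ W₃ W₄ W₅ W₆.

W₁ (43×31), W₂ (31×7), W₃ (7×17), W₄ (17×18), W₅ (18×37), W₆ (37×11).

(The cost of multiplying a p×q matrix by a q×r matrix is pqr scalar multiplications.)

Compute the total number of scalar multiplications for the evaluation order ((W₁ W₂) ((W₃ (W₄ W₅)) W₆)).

31216

(W₁ W₂): 43×31 by 31×7 → 43×7, cost 43·31·7 = 9331
(W₄ W₅): 17×18 by 18×37 → 17×37, cost 17·18·37 = 11322
(W₃ (W₄ W₅)): 7×17 by 17×37 → 7×37, cost 7·17·37 = 4403; cumulative 15725
((W₃ (W₄ W₅)) W₆): 7×37 by 37×11 → 7×11, cost 7·37·11 = 2849; cumulative 18574
((W₁ W₂) ((W₃ (W₄ W₅)) W₆)): 43×7 by 7×11 → 43×11, cost 43·7·11 = 3311; cumulative 31216
Total: 31216 scalar multiplications.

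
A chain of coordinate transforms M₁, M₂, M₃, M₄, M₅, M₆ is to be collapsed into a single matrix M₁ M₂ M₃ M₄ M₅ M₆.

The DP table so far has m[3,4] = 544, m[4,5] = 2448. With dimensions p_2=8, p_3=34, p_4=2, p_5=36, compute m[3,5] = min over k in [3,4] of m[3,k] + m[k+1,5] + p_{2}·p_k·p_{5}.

m[3,5] = min over k∈[3,4] of m[3,k]+m[k+1,5]+p_{2}·p_k·p_{5}.
k=3: 0 + 2448 + 8·34·36 = 12240; k=4: 544 + 0 + 8·2·36 = 1120.
Minimum: 1120 at k=4.

1120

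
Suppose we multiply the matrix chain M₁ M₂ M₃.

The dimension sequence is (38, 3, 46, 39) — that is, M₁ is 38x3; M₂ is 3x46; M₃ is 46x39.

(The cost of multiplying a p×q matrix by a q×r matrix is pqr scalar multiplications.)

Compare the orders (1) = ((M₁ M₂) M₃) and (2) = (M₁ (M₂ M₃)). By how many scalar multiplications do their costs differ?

Order (1) = ((M₁ M₂) M₃): (M₁ M₂): 38×3 by 3×46 → 38×46, cost 38·3·46 = 5244; ((M₁ M₂) M₃): 38×46 by 46×39 → 38×39, cost 38·46·39 = 68172; cumulative 73416. Total 73416.
Order (2) = (M₁ (M₂ M₃)): (M₂ M₃): 3×46 by 46×39 → 3×39, cost 3·46·39 = 5382; (M₁ (M₂ M₃)): 38×3 by 3×39 → 38×39, cost 38·3·39 = 4446; cumulative 9828. Total 9828.
Difference: |73416 − 9828| = 63588.

63588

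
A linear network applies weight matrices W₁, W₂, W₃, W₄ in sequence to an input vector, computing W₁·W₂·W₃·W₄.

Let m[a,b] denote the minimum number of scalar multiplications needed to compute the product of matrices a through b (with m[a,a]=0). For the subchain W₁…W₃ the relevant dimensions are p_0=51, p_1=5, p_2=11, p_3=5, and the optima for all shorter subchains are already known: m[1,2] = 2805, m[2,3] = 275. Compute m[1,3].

m[1,3] = min over k∈[1,2] of m[1,k]+m[k+1,3]+p_{0}·p_k·p_{3}.
k=1: 0 + 275 + 51·5·5 = 1550; k=2: 2805 + 0 + 51·11·5 = 5610.
Minimum: 1550 at k=1.

1550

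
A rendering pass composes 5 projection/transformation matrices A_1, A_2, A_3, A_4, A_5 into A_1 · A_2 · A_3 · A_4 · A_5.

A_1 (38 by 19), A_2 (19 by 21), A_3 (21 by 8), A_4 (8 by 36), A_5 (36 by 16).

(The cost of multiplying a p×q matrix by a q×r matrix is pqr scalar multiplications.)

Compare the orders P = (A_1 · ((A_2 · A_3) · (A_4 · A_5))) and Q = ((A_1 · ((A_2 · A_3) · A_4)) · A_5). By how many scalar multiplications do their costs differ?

Order P = (A_1 · ((A_2 · A_3) · (A_4 · A_5))): (A_2 · A_3): 19×21 by 21×8 → 19×8, cost 19·21·8 = 3192; (A_4 · A_5): 8×36 by 36×16 → 8×16, cost 8·36·16 = 4608; ((A_2 · A_3) · (A_4 · A_5)): 19×8 by 8×16 → 19×16, cost 19·8·16 = 2432; cumulative 10232; (A_1 · ((A_2 · A_3) · (A_4 · A_5))): 38×19 by 19×16 → 38×16, cost 38·19·16 = 11552; cumulative 21784. Total 21784.
Order Q = ((A_1 · ((A_2 · A_3) · A_4)) · A_5): (A_2 · A_3): 19×21 by 21×8 → 19×8, cost 19·21·8 = 3192; ((A_2 · A_3) · A_4): 19×8 by 8×36 → 19×36, cost 19·8·36 = 5472; cumulative 8664; (A_1 · ((A_2 · A_3) · A_4)): 38×19 by 19×36 → 38×36, cost 38·19·36 = 25992; cumulative 34656; ((A_1 · ((A_2 · A_3) · A_4)) · A_5): 38×36 by 36×16 → 38×16, cost 38·36·16 = 21888; cumulative 56544. Total 56544.
Difference: |21784 − 56544| = 34760.

34760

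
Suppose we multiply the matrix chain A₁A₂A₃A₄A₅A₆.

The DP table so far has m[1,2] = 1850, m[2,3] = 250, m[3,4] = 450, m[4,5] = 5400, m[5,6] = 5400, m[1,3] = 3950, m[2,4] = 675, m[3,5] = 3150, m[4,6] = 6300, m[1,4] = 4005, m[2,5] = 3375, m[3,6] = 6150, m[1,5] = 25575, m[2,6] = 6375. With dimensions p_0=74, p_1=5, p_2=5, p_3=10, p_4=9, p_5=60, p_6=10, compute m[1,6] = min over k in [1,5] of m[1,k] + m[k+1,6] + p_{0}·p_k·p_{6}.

10075

m[1,6] = min over k∈[1,5] of m[1,k]+m[k+1,6]+p_{0}·p_k·p_{6}.
k=1: 0 + 6375 + 74·5·10 = 10075; k=2: 1850 + 6150 + 74·5·10 = 11700; k=3: 3950 + 6300 + 74·10·10 = 17650; k=4: 4005 + 5400 + 74·9·10 = 16065; k=5: 25575 + 0 + 74·60·10 = 69975.
Minimum: 10075 at k=1.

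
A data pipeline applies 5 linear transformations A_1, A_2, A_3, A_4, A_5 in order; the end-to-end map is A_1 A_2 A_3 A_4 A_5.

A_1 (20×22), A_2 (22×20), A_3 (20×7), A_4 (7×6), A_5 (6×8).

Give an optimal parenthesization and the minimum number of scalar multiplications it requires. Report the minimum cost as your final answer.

Adjacent pairs: A_1A_2 = 20·22·20 = 8800; A_2A_3 = 22·20·7 = 3080; A_3A_4 = 20·7·6 = 840; A_4A_5 = 7·6·8 = 336.
Length 3: A_1..A_3: k=1: 0+3080+20·22·7=6160; k=2: 8800+0+20·20·7=11600 → min 6160 | A_2..A_4: k=2: 0+840+22·20·6=3480; k=3: 3080+0+22·7·6=4004 → min 3480 | A_3..A_5: k=3: 0+336+20·7·8=1456; k=4: 840+0+20·6·8=1800 → min 1456.
Length 4: A_1..A_4: k=1: 0+3480+20·22·6=6120; k=2: 8800+840+20·20·6=12040; k=3: 6160+0+20·7·6=7000 → min 6120 | A_2..A_5: k=2: 0+1456+22·20·8=4976; k=3: 3080+336+22·7·8=4648; k=4: 3480+0+22·6·8=4536 → min 4536.
Length 5: A_1..A_5: k=1: 0+4536+20·22·8=8056; k=2: 8800+1456+20·20·8=13456; k=3: 6160+336+20·7·8=7616; k=4: 6120+0+20·6·8=7080 → min 7080.
Optimal parenthesization: ((A_1 (A_2 (A_3 A_4))) A_5) with cost 7080.

7080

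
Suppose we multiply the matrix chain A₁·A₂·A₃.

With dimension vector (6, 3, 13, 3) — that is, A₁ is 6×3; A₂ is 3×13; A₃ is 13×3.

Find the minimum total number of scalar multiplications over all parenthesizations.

171

Order (A₁·(A₂·A₃)): (A₂·A₃): 3×13 by 13×3 → 3×3, cost 3·13·3 = 117; (A₁·(A₂·A₃)): 6×3 by 3×3 → 6×3, cost 6·3·3 = 54; cumulative 171. Total 171.
Order ((A₁·A₂)·A₃): (A₁·A₂): 6×3 by 3×13 → 6×13, cost 6·3·13 = 234; ((A₁·A₂)·A₃): 6×13 by 13×3 → 6×3, cost 6·13·3 = 234; cumulative 468. Total 468.
Minimum: 171.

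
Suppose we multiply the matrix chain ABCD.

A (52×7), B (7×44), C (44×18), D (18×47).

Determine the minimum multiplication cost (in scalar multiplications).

Adjacent pairs: AB = 52·7·44 = 16016; BC = 7·44·18 = 5544; CD = 44·18·47 = 37224.
Length 3: A..C: k=1: 0+5544+52·7·18=12096; k=2: 16016+0+52·44·18=57200 → min 12096 | B..D: k=2: 0+37224+7·44·47=51700; k=3: 5544+0+7·18·47=11466 → min 11466.
Length 4: A..D: k=1: 0+11466+52·7·47=28574; k=2: 16016+37224+52·44·47=160776; k=3: 12096+0+52·18·47=56088 → min 28574.
Optimal order: (A((BC)D)) with cost 28574.

28574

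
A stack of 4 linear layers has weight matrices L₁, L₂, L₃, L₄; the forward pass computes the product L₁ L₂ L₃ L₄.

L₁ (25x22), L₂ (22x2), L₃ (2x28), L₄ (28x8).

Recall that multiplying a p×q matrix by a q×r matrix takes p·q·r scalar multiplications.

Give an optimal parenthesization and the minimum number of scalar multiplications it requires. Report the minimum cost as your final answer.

1948

Adjacent pairs: L₁L₂ = 25·22·2 = 1100; L₂L₃ = 22·2·28 = 1232; L₃L₄ = 2·28·8 = 448.
Length 3: L₁..L₃: k=1: 0+1232+25·22·28=16632; k=2: 1100+0+25·2·28=2500 → min 2500 | L₂..L₄: k=2: 0+448+22·2·8=800; k=3: 1232+0+22·28·8=6160 → min 800.
Length 4: L₁..L₄: k=1: 0+800+25·22·8=5200; k=2: 1100+448+25·2·8=1948; k=3: 2500+0+25·28·8=8100 → min 1948.
Optimal parenthesization: ((L₁ L₂) (L₃ L₄)) with cost 1948.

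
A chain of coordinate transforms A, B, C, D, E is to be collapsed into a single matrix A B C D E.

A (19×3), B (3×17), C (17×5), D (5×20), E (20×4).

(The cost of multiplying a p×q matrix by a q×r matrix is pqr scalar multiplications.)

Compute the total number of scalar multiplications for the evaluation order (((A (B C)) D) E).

3960

(B C): 3×17 by 17×5 → 3×5, cost 3·17·5 = 255
(A (B C)): 19×3 by 3×5 → 19×5, cost 19·3·5 = 285; cumulative 540
((A (B C)) D): 19×5 by 5×20 → 19×20, cost 19·5·20 = 1900; cumulative 2440
(((A (B C)) D) E): 19×20 by 20×4 → 19×4, cost 19·20·4 = 1520; cumulative 3960
Total: 3960 scalar multiplications.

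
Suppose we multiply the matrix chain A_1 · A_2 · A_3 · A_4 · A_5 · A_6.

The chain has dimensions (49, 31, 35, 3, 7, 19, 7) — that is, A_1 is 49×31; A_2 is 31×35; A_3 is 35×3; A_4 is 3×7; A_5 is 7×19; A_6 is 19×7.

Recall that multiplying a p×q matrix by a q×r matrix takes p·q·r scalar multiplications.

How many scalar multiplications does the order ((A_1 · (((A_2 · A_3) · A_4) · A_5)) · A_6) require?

43407

(A_2 · A_3): 31×35 by 35×3 → 31×3, cost 31·35·3 = 3255
((A_2 · A_3) · A_4): 31×3 by 3×7 → 31×7, cost 31·3·7 = 651; cumulative 3906
(((A_2 · A_3) · A_4) · A_5): 31×7 by 7×19 → 31×19, cost 31·7·19 = 4123; cumulative 8029
(A_1 · (((A_2 · A_3) · A_4) · A_5)): 49×31 by 31×19 → 49×19, cost 49·31·19 = 28861; cumulative 36890
((A_1 · (((A_2 · A_3) · A_4) · A_5)) · A_6): 49×19 by 19×7 → 49×7, cost 49·19·7 = 6517; cumulative 43407
Total: 43407 scalar multiplications.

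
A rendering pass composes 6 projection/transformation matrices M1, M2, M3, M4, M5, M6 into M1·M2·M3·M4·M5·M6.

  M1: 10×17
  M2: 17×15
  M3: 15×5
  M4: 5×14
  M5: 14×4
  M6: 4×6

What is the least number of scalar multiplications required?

2520

Adjacent pairs: M1M2 = 10·17·15 = 2550; M2M3 = 17·15·5 = 1275; M3M4 = 15·5·14 = 1050; M4M5 = 5·14·4 = 280; M5M6 = 14·4·6 = 336.
Length 3: M1..M3: k=1: 0+1275+10·17·5=2125; k=2: 2550+0+10·15·5=3300 → min 2125 | M2..M4: k=2: 0+1050+17·15·14=4620; k=3: 1275+0+17·5·14=2465 → min 2465 | M3..M5: k=3: 0+280+15·5·4=580; k=4: 1050+0+15·14·4=1890 → min 580 | M4..M6: k=4: 0+336+5·14·6=756; k=5: 280+0+5·4·6=400 → min 400.
Length 4: M1..M4: k=1: 0+2465+10·17·14=4845; k=2: 2550+1050+10·15·14=5700; k=3: 2125+0+10·5·14=2825 → min 2825 | M2..M5: k=2: 0+580+17·15·4=1600; k=3: 1275+280+17·5·4=1895; k=4: 2465+0+17·14·4=3417 → min 1600 | M3..M6: k=3: 0+400+15·5·6=850; k=4: 1050+336+15·14·6=2646; k=5: 580+0+15·4·6=940 → min 850.
Length 5: M1..M5: k=1: 0+1600+10·17·4=2280; k=2: 2550+580+10·15·4=3730; k=3: 2125+280+10·5·4=2605; k=4: 2825+0+10·14·4=3385 → min 2280 | M2..M6: k=2: 0+850+17·15·6=2380; k=3: 1275+400+17·5·6=2185; k=4: 2465+336+17·14·6=4229; k=5: 1600+0+17·4·6=2008 → min 2008.
Length 6: M1..M6: k=1: 0+2008+10·17·6=3028; k=2: 2550+850+10·15·6=4300; k=3: 2125+400+10·5·6=2825; k=4: 2825+336+10·14·6=4001; k=5: 2280+0+10·4·6=2520 → min 2520.
Optimal order: ((M1·(M2·(M3·(M4·M5))))·M6) with cost 2520.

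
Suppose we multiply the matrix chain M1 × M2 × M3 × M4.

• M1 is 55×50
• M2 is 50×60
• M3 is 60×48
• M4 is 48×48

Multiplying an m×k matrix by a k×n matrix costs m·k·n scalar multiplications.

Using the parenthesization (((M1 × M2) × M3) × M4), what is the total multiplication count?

(M1 × M2): 55×50 by 50×60 → 55×60, cost 55·50·60 = 165000
((M1 × M2) × M3): 55×60 by 60×48 → 55×48, cost 55·60·48 = 158400; cumulative 323400
(((M1 × M2) × M3) × M4): 55×48 by 48×48 → 55×48, cost 55·48·48 = 126720; cumulative 450120
Total: 450120 scalar multiplications.

450120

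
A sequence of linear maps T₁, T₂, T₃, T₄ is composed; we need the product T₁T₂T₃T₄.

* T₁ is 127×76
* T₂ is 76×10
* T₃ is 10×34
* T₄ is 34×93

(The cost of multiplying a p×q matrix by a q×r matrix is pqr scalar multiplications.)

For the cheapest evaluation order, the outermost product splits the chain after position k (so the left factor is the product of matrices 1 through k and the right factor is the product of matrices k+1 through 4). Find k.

2

Adjacent pairs: T₁T₂ = 127·76·10 = 96520; T₂T₃ = 76·10·34 = 25840; T₃T₄ = 10·34·93 = 31620.
Length 3: T₁..T₃: k=1: 0+25840+127·76·34=354008; k=2: 96520+0+127·10·34=139700 → min 139700 | T₂..T₄: k=2: 0+31620+76·10·93=102300; k=3: 25840+0+76·34·93=266152 → min 102300.
Top-level splits: k=1: (T₁..T₁)·(T₂..T₄) → 0+102300+127·76·93 = 999936; k=2: (T₁..T₂)·(T₃..T₄) → 96520+31620+127·10·93 = 246250; k=3: (T₁..T₃)·(T₄..T₄) → 139700+0+127·34·93 = 541274.
Best split is after T₂, i.e. k = 2.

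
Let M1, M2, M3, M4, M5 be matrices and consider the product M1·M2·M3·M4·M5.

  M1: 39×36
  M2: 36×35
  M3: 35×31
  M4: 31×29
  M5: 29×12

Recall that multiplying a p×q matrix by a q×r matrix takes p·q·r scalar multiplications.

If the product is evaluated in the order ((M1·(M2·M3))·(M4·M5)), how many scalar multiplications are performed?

(M2·M3): 36×35 by 35×31 → 36×31, cost 36·35·31 = 39060
(M1·(M2·M3)): 39×36 by 36×31 → 39×31, cost 39·36·31 = 43524; cumulative 82584
(M4·M5): 31×29 by 29×12 → 31×12, cost 31·29·12 = 10788
((M1·(M2·M3))·(M4·M5)): 39×31 by 31×12 → 39×12, cost 39·31·12 = 14508; cumulative 107880
Total: 107880 scalar multiplications.

107880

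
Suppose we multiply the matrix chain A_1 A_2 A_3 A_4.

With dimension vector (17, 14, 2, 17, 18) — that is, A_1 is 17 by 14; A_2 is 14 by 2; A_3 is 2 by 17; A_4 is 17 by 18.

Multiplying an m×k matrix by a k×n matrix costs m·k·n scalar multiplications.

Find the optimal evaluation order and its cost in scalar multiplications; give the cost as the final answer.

Adjacent pairs: A_1A_2 = 17·14·2 = 476; A_2A_3 = 14·2·17 = 476; A_3A_4 = 2·17·18 = 612.
Length 3: A_1..A_3: k=1: 0+476+17·14·17=4522; k=2: 476+0+17·2·17=1054 → min 1054 | A_2..A_4: k=2: 0+612+14·2·18=1116; k=3: 476+0+14·17·18=4760 → min 1116.
Length 4: A_1..A_4: k=1: 0+1116+17·14·18=5400; k=2: 476+612+17·2·18=1700; k=3: 1054+0+17·17·18=6256 → min 1700.
Optimal parenthesization: ((A_1 A_2) (A_3 A_4)) with cost 1700.

1700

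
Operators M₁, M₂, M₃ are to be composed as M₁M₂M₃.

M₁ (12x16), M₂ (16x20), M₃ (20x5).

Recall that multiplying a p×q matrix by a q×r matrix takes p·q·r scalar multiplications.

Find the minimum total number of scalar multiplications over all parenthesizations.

Order (M₁(M₂M₃)): (M₂M₃): 16×20 by 20×5 → 16×5, cost 16·20·5 = 1600; (M₁(M₂M₃)): 12×16 by 16×5 → 12×5, cost 12·16·5 = 960; cumulative 2560. Total 2560.
Order ((M₁M₂)M₃): (M₁M₂): 12×16 by 16×20 → 12×20, cost 12·16·20 = 3840; ((M₁M₂)M₃): 12×20 by 20×5 → 12×5, cost 12·20·5 = 1200; cumulative 5040. Total 5040.
Minimum: 2560.

2560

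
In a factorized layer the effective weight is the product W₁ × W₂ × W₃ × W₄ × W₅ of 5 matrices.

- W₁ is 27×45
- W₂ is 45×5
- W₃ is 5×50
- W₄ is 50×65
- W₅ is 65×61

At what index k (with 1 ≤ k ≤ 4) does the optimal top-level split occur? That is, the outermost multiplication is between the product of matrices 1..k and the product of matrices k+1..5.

2

Adjacent pairs: W₁W₂ = 27·45·5 = 6075; W₂W₃ = 45·5·50 = 11250; W₃W₄ = 5·50·65 = 16250; W₄W₅ = 50·65·61 = 198250.
Length 3: W₁..W₃: k=1: 0+11250+27·45·50=72000; k=2: 6075+0+27·5·50=12825 → min 12825 | W₂..W₄: k=2: 0+16250+45·5·65=30875; k=3: 11250+0+45·50·65=157500 → min 30875 | W₃..W₅: k=3: 0+198250+5·50·61=213500; k=4: 16250+0+5·65·61=36075 → min 36075.
Length 4: W₁..W₄: k=1: 0+30875+27·45·65=109850; k=2: 6075+16250+27·5·65=31100; k=3: 12825+0+27·50·65=100575 → min 31100 | W₂..W₅: k=2: 0+36075+45·5·61=49800; k=3: 11250+198250+45·50·61=346750; k=4: 30875+0+45·65·61=209300 → min 49800.
Top-level splits: k=1: (W₁..W₁)·(W₂..W₅) → 0+49800+27·45·61 = 123915; k=2: (W₁..W₂)·(W₃..W₅) → 6075+36075+27·5·61 = 50385; k=3: (W₁..W₃)·(W₄..W₅) → 12825+198250+27·50·61 = 293425; k=4: (W₁..W₄)·(W₅..W₅) → 31100+0+27·65·61 = 138155.
Best split is after W₂, i.e. k = 2.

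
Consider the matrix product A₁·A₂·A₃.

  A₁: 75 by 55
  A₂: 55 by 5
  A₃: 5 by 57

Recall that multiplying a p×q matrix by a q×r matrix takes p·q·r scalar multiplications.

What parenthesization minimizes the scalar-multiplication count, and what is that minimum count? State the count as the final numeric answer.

42000

(A₁·(A₂·A₃)): cost 250800.
((A₁·A₂)·A₃): cost 42000.
Optimal: ((A₁·A₂)·A₃) with cost 42000.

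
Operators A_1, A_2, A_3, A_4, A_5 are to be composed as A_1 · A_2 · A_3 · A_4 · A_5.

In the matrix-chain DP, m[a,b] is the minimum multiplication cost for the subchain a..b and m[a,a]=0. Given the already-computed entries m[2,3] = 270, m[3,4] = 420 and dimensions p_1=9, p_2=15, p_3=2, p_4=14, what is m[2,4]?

m[2,4] = min over k∈[2,3] of m[2,k]+m[k+1,4]+p_{1}·p_k·p_{4}.
k=2: 0 + 420 + 9·15·14 = 2310; k=3: 270 + 0 + 9·2·14 = 522.
Minimum: 522 at k=3.

522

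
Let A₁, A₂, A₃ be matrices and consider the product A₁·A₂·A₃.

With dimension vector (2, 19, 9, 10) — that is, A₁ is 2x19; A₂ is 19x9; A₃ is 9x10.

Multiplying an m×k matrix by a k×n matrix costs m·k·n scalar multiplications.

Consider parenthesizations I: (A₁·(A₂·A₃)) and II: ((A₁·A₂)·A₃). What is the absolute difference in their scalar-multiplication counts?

1568

Order I = (A₁·(A₂·A₃)): (A₂·A₃): 19×9 by 9×10 → 19×10, cost 19·9·10 = 1710; (A₁·(A₂·A₃)): 2×19 by 19×10 → 2×10, cost 2·19·10 = 380; cumulative 2090. Total 2090.
Order II = ((A₁·A₂)·A₃): (A₁·A₂): 2×19 by 19×9 → 2×9, cost 2·19·9 = 342; ((A₁·A₂)·A₃): 2×9 by 9×10 → 2×10, cost 2·9·10 = 180; cumulative 522. Total 522.
Difference: |2090 − 522| = 1568.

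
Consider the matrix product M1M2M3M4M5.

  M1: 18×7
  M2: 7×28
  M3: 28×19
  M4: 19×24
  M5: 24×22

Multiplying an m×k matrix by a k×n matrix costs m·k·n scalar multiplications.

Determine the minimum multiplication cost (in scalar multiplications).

13384

Adjacent pairs: M1M2 = 18·7·28 = 3528; M2M3 = 7·28·19 = 3724; M3M4 = 28·19·24 = 12768; M4M5 = 19·24·22 = 10032.
Length 3: M1..M3: k=1: 0+3724+18·7·19=6118; k=2: 3528+0+18·28·19=13104 → min 6118 | M2..M4: k=2: 0+12768+7·28·24=17472; k=3: 3724+0+7·19·24=6916 → min 6916 | M3..M5: k=3: 0+10032+28·19·22=21736; k=4: 12768+0+28·24·22=27552 → min 21736.
Length 4: M1..M4: k=1: 0+6916+18·7·24=9940; k=2: 3528+12768+18·28·24=28392; k=3: 6118+0+18·19·24=14326 → min 9940 | M2..M5: k=2: 0+21736+7·28·22=26048; k=3: 3724+10032+7·19·22=16682; k=4: 6916+0+7·24·22=10612 → min 10612.
Length 5: M1..M5: k=1: 0+10612+18·7·22=13384; k=2: 3528+21736+18·28·22=36352; k=3: 6118+10032+18·19·22=23674; k=4: 9940+0+18·24·22=19444 → min 13384.
Optimal order: (M1(((M2M3)M4)M5)) with cost 13384.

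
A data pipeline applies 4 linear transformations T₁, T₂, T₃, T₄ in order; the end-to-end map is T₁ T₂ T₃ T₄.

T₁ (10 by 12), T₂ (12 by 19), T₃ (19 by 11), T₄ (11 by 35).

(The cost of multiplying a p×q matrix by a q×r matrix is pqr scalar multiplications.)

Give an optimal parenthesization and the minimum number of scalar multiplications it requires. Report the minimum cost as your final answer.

Adjacent pairs: T₁T₂ = 10·12·19 = 2280; T₂T₃ = 12·19·11 = 2508; T₃T₄ = 19·11·35 = 7315.
Length 3: T₁..T₃: k=1: 0+2508+10·12·11=3828; k=2: 2280+0+10·19·11=4370 → min 3828 | T₂..T₄: k=2: 0+7315+12·19·35=15295; k=3: 2508+0+12·11·35=7128 → min 7128.
Length 4: T₁..T₄: k=1: 0+7128+10·12·35=11328; k=2: 2280+7315+10·19·35=16245; k=3: 3828+0+10·11·35=7678 → min 7678.
Optimal parenthesization: ((T₁ (T₂ T₃)) T₄) with cost 7678.

7678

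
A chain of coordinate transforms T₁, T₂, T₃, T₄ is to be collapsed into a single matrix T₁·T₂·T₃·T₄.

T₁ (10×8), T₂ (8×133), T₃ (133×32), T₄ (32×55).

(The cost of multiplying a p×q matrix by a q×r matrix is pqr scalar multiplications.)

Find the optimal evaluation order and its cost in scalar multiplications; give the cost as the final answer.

Adjacent pairs: T₁T₂ = 10·8·133 = 10640; T₂T₃ = 8·133·32 = 34048; T₃T₄ = 133·32·55 = 234080.
Length 3: T₁..T₃: k=1: 0+34048+10·8·32=36608; k=2: 10640+0+10·133·32=53200 → min 36608 | T₂..T₄: k=2: 0+234080+8·133·55=292600; k=3: 34048+0+8·32·55=48128 → min 48128.
Length 4: T₁..T₄: k=1: 0+48128+10·8·55=52528; k=2: 10640+234080+10·133·55=317870; k=3: 36608+0+10·32·55=54208 → min 52528.
Optimal parenthesization: (T₁·((T₂·T₃)·T₄)) with cost 52528.

52528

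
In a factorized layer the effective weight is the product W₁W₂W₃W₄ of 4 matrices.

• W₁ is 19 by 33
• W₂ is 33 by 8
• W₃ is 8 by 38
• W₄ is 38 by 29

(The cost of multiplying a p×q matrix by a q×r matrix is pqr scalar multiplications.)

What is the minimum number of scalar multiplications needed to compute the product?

Adjacent pairs: W₁W₂ = 19·33·8 = 5016; W₂W₃ = 33·8·38 = 10032; W₃W₄ = 8·38·29 = 8816.
Length 3: W₁..W₃: k=1: 0+10032+19·33·38=33858; k=2: 5016+0+19·8·38=10792 → min 10792 | W₂..W₄: k=2: 0+8816+33·8·29=16472; k=3: 10032+0+33·38·29=46398 → min 16472.
Length 4: W₁..W₄: k=1: 0+16472+19·33·29=34655; k=2: 5016+8816+19·8·29=18240; k=3: 10792+0+19·38·29=31730 → min 18240.
Optimal order: ((W₁W₂)(W₃W₄)) with cost 18240.

18240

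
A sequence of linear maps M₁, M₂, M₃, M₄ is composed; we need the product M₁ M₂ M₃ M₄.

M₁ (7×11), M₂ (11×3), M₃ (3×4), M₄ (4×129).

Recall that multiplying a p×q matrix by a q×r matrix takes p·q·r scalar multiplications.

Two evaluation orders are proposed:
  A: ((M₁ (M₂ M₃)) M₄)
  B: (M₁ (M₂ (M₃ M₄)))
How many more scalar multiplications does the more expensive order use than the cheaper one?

11686

Order A = ((M₁ (M₂ M₃)) M₄): (M₂ M₃): 11×3 by 3×4 → 11×4, cost 11·3·4 = 132; (M₁ (M₂ M₃)): 7×11 by 11×4 → 7×4, cost 7·11·4 = 308; cumulative 440; ((M₁ (M₂ M₃)) M₄): 7×4 by 4×129 → 7×129, cost 7·4·129 = 3612; cumulative 4052. Total 4052.
Order B = (M₁ (M₂ (M₃ M₄))): (M₃ M₄): 3×4 by 4×129 → 3×129, cost 3·4·129 = 1548; (M₂ (M₃ M₄)): 11×3 by 3×129 → 11×129, cost 11·3·129 = 4257; cumulative 5805; (M₁ (M₂ (M₃ M₄))): 7×11 by 11×129 → 7×129, cost 7·11·129 = 9933; cumulative 15738. Total 15738.
Difference: |4052 − 15738| = 11686.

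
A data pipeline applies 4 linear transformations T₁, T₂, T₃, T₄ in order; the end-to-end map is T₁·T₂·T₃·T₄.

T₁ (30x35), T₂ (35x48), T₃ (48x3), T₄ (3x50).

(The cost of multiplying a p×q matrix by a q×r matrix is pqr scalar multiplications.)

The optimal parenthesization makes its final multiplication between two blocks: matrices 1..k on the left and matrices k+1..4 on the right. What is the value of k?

Adjacent pairs: T₁T₂ = 30·35·48 = 50400; T₂T₃ = 35·48·3 = 5040; T₃T₄ = 48·3·50 = 7200.
Length 3: T₁..T₃: k=1: 0+5040+30·35·3=8190; k=2: 50400+0+30·48·3=54720 → min 8190 | T₂..T₄: k=2: 0+7200+35·48·50=91200; k=3: 5040+0+35·3·50=10290 → min 10290.
Top-level splits: k=1: (T₁..T₁)·(T₂..T₄) → 0+10290+30·35·50 = 62790; k=2: (T₁..T₂)·(T₃..T₄) → 50400+7200+30·48·50 = 129600; k=3: (T₁..T₃)·(T₄..T₄) → 8190+0+30·3·50 = 12690.
Best split is after T₃, i.e. k = 3.

3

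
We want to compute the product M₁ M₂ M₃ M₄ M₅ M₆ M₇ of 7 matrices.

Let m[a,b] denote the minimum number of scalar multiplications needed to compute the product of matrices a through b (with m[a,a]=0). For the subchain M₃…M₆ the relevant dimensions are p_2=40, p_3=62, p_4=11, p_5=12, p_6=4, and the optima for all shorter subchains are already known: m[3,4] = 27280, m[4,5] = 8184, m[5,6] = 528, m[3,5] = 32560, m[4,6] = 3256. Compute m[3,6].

13176

m[3,6] = min over k∈[3,5] of m[3,k]+m[k+1,6]+p_{2}·p_k·p_{6}.
k=3: 0 + 3256 + 40·62·4 = 13176; k=4: 27280 + 528 + 40·11·4 = 29568; k=5: 32560 + 0 + 40·12·4 = 34480.
Minimum: 13176 at k=3.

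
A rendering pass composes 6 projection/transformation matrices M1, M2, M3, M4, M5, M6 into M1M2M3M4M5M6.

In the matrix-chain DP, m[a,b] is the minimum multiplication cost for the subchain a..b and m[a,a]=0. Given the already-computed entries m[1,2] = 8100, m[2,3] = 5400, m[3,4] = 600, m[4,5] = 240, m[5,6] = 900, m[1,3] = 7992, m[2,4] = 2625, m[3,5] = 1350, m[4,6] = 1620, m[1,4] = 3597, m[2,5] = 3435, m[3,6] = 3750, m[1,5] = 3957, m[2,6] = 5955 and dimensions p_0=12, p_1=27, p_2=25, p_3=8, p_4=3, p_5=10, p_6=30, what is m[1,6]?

m[1,6] = min over k∈[1,5] of m[1,k]+m[k+1,6]+p_{0}·p_k·p_{6}.
k=1: 0 + 5955 + 12·27·30 = 15675; k=2: 8100 + 3750 + 12·25·30 = 20850; k=3: 7992 + 1620 + 12·8·30 = 12492; k=4: 3597 + 900 + 12·3·30 = 5577; k=5: 3957 + 0 + 12·10·30 = 7557.
Minimum: 5577 at k=4.

5577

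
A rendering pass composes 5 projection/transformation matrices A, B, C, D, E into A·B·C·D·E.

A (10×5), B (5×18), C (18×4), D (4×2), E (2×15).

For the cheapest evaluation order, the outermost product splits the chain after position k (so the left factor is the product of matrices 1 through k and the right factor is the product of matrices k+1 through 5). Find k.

4

Adjacent pairs: AB = 10·5·18 = 900; BC = 5·18·4 = 360; CD = 18·4·2 = 144; DE = 4·2·15 = 120.
Length 3: A..C: k=1: 0+360+10·5·4=560; k=2: 900+0+10·18·4=1620 → min 560 | B..D: k=2: 0+144+5·18·2=324; k=3: 360+0+5·4·2=400 → min 324 | C..E: k=3: 0+120+18·4·15=1200; k=4: 144+0+18·2·15=684 → min 684.
Length 4: A..D: k=1: 0+324+10·5·2=424; k=2: 900+144+10·18·2=1404; k=3: 560+0+10·4·2=640 → min 424 | B..E: k=2: 0+684+5·18·15=2034; k=3: 360+120+5·4·15=780; k=4: 324+0+5·2·15=474 → min 474.
Top-level splits: k=1: (A..A)·(B..E) → 0+474+10·5·15 = 1224; k=2: (A..B)·(C..E) → 900+684+10·18·15 = 4284; k=3: (A..C)·(D..E) → 560+120+10·4·15 = 1280; k=4: (A..D)·(E..E) → 424+0+10·2·15 = 724.
Best split is after D, i.e. k = 4.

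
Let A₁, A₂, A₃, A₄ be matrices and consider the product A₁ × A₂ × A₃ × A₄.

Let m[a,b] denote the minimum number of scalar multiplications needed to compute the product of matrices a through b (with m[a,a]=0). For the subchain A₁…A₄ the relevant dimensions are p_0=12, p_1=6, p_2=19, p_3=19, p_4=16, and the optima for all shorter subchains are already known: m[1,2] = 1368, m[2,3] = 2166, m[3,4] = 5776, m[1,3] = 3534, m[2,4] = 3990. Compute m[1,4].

5142

m[1,4] = min over k∈[1,3] of m[1,k]+m[k+1,4]+p_{0}·p_k·p_{4}.
k=1: 0 + 3990 + 12·6·16 = 5142; k=2: 1368 + 5776 + 12·19·16 = 10792; k=3: 3534 + 0 + 12·19·16 = 7182.
Minimum: 5142 at k=1.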